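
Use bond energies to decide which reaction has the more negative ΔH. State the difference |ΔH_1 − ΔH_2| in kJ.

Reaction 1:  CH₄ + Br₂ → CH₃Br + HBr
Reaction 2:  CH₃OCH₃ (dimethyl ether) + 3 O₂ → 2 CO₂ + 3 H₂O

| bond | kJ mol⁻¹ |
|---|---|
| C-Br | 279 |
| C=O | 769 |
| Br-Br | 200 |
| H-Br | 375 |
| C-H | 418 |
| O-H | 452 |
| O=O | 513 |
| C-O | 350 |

Reaction 1:
  Bonds broken (reactants):
    Br-Br: 1 × 200 = 200
    C-H: 4 × 418 = 1672
    Σ(broken) = 1872 kJ
  Bonds formed (products):
    C-Br: 1 × 279 = 279
    C-H: 3 × 418 = 1254
    H-Br: 1 × 375 = 375
    Σ(formed) = 1908 kJ
  ΔH_1 = 1872 − 1908 = −36 kJ
Reaction 2:
  Bonds broken (reactants):
    C-H: 6 × 418 = 2508
    C-O: 2 × 350 = 700
    O=O: 3 × 513 = 1539
    Σ(broken) = 4747 kJ
  Bonds formed (products):
    C=O: 4 × 769 = 3076
    O-H: 6 × 452 = 2712
    Σ(formed) = 5788 kJ
  ΔH_2 = 4747 − 5788 = −1041 kJ
ΔH_1 − ΔH_2 = +1005 kJ, so reaction 2 has the more negative ΔH; |ΔH_1 − ΔH_2| = 1005 kJ.

Reaction 2, by 1005 kJ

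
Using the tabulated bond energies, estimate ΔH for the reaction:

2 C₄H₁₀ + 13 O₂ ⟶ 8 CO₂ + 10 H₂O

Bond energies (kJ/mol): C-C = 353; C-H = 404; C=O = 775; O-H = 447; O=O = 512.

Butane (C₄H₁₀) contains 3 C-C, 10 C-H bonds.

Bonds broken (reactants):
  C-C: 6 × 353 = 2118
  C-H: 20 × 404 = 8080
  O=O: 13 × 512 = 6656
  Σ(broken) = 16854 kJ
Bonds formed (products):
  C=O: 16 × 775 = 12400
  O-H: 20 × 447 = 8940
  Σ(formed) = 21340 kJ
ΔH = Σ(broken) − Σ(formed) = 16854 − 21340 = −4486 kJ

ΔH ≈ −4486 kJ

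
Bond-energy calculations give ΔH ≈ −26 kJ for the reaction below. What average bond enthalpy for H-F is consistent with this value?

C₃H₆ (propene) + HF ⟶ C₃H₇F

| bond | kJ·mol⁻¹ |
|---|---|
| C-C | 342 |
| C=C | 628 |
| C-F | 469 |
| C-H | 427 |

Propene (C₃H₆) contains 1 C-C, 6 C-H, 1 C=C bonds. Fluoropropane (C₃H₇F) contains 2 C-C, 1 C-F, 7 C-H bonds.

Let D be the H-F bond energy.
Σ(broken) = 1×342 + 6×427 + 1×628 + 1×D = 3532 + D
Σ(formed) = 2×342 + 1×469 + 7×427 = 4142
ΔH = Σ(broken) − Σ(formed) = (3532 + D) − (4142) = −610 + D
Setting this equal to −26 kJ gives D = 584 kJ/mol.

D(H-F) ≈ 584 kJ/mol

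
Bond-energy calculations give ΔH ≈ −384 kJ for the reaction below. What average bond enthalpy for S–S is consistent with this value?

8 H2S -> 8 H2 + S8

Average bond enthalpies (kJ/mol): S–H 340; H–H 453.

D(S–S) ≈ 275 kJ/mol

Let D be the S–S bond energy.
Σ(broken) = 16×340 = 5440
Σ(formed) = 8×453 + 8×D = 3624 + 8D
ΔH = Σ(broken) − Σ(formed) = (5440) − (3624 + 8D) = +1816 − 8D
Setting this equal to −384 kJ gives 8D = 2200, so D = 275 kJ/mol.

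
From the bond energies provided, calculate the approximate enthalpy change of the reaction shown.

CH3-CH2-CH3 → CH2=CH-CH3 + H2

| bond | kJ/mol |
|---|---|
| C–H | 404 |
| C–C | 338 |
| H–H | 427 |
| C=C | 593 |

Bonds broken (reactants):
  C–C: 2 × 338 = 676
  C–H: 8 × 404 = 3232
  Σ(broken) = 3908 kJ
Bonds formed (products):
  C–C: 1 × 338 = 338
  C–H: 6 × 404 = 2424
  C=C: 1 × 593 = 593
  H–H: 1 × 427 = 427
  Σ(formed) = 3782 kJ
ΔH = Σ(broken) − Σ(formed) = 3908 − 3782 = +126 kJ

ΔH ≈ +126 kJ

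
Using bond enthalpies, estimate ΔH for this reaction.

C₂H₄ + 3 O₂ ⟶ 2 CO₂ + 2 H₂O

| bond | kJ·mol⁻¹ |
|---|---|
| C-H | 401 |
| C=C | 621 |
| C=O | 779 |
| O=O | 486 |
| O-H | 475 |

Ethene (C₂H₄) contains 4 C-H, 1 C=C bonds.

Bonds broken (reactants):
  C-H: 4 × 401 = 1604
  C=C: 1 × 621 = 621
  O=O: 3 × 486 = 1458
  Σ(broken) = 3683 kJ
Bonds formed (products):
  C=O: 4 × 779 = 3116
  O-H: 4 × 475 = 1900
  Σ(formed) = 5016 kJ
ΔH = Σ(broken) − Σ(formed) = 3683 − 5016 = −1333 kJ

ΔH ≈ −1333 kJ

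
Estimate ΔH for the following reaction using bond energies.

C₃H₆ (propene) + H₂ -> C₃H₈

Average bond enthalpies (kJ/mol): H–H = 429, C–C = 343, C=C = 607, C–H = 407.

Bonds broken (reactants):
  C–C: 1 × 343 = 343
  C–H: 6 × 407 = 2442
  C=C: 1 × 607 = 607
  H–H: 1 × 429 = 429
  Σ(broken) = 3821 kJ
Bonds formed (products):
  C–C: 2 × 343 = 686
  C–H: 8 × 407 = 3256
  Σ(formed) = 3942 kJ
ΔH = Σ(broken) − Σ(formed) = 3821 − 3942 = −121 kJ

ΔH ≈ −121 kJ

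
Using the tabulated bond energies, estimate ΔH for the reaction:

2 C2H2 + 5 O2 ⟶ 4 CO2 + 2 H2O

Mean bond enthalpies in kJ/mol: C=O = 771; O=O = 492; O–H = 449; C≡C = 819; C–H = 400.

Bonds broken (reactants):
  C≡C: 2 × 819 = 1638
  C–H: 4 × 400 = 1600
  O=O: 5 × 492 = 2460
  Σ(broken) = 5698 kJ
Bonds formed (products):
  C=O: 8 × 771 = 6168
  O–H: 4 × 449 = 1796
  Σ(formed) = 7964 kJ
ΔH = Σ(broken) − Σ(formed) = 5698 − 7964 = −2266 kJ

ΔH ≈ −2266 kJ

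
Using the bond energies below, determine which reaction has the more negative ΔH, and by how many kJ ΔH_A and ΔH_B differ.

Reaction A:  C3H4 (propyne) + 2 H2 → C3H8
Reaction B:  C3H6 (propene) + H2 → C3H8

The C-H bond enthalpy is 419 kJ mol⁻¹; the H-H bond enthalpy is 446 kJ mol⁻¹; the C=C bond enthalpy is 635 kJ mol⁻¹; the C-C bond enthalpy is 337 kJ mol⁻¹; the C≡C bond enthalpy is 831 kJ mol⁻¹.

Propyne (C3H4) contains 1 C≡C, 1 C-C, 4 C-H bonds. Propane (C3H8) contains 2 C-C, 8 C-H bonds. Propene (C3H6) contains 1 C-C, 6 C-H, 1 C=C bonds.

Reaction A:
  Bonds broken (reactants):
    C≡C: 1 × 831 = 831
    C-C: 1 × 337 = 337
    C-H: 4 × 419 = 1676
    H-H: 2 × 446 = 892
    Σ(broken) = 3736 kJ
  Bonds formed (products):
    C-C: 2 × 337 = 674
    C-H: 8 × 419 = 3352
    Σ(formed) = 4026 kJ
  ΔH_A = 3736 − 4026 = −290 kJ
Reaction B:
  Bonds broken (reactants):
    C-C: 1 × 337 = 337
    C-H: 6 × 419 = 2514
    C=C: 1 × 635 = 635
    H-H: 1 × 446 = 446
    Σ(broken) = 3932 kJ
  Bonds formed (products):
    C-C: 2 × 337 = 674
    C-H: 8 × 419 = 3352
    Σ(formed) = 4026 kJ
  ΔH_B = 3932 − 4026 = −94 kJ
ΔH_A − ΔH_B = −196 kJ, so reaction A has the more negative ΔH; |ΔH_A − ΔH_B| = 196 kJ.

Reaction A, by 196 kJ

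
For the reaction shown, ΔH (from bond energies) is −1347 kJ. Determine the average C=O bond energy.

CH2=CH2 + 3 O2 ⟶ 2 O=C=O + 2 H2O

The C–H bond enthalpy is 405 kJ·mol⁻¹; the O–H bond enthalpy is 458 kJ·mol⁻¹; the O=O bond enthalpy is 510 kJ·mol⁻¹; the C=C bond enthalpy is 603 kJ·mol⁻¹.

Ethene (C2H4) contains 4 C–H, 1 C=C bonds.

Let D be the C=O bond energy.
Σ(broken) = 4×405 + 1×603 + 3×510 = 3753
Σ(formed) = 4×D + 4×458 = 1832 + 4D
ΔH = Σ(broken) − Σ(formed) = (3753) − (1832 + 4D) = +1921 − 4D
Setting this equal to −1347 kJ gives 4D = 3268, so D = 817 kJ/mol.

D(C=O) ≈ 817 kJ/mol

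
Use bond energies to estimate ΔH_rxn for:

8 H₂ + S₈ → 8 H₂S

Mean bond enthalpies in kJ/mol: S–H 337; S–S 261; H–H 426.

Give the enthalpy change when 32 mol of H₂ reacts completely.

Bonds broken (reactants):
  H–H: 8 × 426 = 3408
  S–S: 8 × 261 = 2088
  Σ(broken) = 5496 kJ
Bonds formed (products):
  S–H: 16 × 337 = 5392
  Σ(formed) = 5392 kJ
ΔH = Σ(broken) − Σ(formed) = 5496 − 5392 = +104 kJ
For 4× the reaction as written: 4 × (+104) = +416 kJ

ΔH = +416 kJ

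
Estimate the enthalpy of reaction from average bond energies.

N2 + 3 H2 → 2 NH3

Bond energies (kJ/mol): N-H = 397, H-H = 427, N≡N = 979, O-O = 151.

ΔH ≈ −122 kJ

Bonds broken (reactants):
  H-H: 3 × 427 = 1281
  N≡N: 1 × 979 = 979
  Σ(broken) = 2260 kJ
Bonds formed (products):
  N-H: 6 × 397 = 2382
  Σ(formed) = 2382 kJ
ΔH = Σ(broken) − Σ(formed) = 2260 − 2382 = −122 kJ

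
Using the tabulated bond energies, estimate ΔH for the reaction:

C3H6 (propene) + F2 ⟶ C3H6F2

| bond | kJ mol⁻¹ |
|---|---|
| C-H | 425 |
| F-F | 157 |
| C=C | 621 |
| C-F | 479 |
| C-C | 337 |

Bonds broken (reactants):
  C-C: 1 × 337 = 337
  C-H: 6 × 425 = 2550
  C=C: 1 × 621 = 621
  F-F: 1 × 157 = 157
  Σ(broken) = 3665 kJ
Bonds formed (products):
  C-C: 2 × 337 = 674
  C-F: 2 × 479 = 958
  C-H: 6 × 425 = 2550
  Σ(formed) = 4182 kJ
ΔH = Σ(broken) − Σ(formed) = 3665 − 4182 = −517 kJ

ΔH ≈ −517 kJ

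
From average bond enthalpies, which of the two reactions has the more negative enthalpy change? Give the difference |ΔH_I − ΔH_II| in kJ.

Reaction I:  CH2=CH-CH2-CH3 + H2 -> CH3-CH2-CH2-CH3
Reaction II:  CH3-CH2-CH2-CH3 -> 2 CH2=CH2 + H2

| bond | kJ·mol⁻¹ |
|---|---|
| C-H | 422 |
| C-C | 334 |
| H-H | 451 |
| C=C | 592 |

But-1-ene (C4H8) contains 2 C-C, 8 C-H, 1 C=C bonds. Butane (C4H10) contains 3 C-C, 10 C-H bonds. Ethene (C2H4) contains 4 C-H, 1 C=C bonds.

Reaction I, by 346 kJ

Reaction I:
  Bonds broken (reactants):
    C-C: 2 × 334 = 668
    C-H: 8 × 422 = 3376
    C=C: 1 × 592 = 592
    H-H: 1 × 451 = 451
    Σ(broken) = 5087 kJ
  Bonds formed (products):
    C-C: 3 × 334 = 1002
    C-H: 10 × 422 = 4220
    Σ(formed) = 5222 kJ
  ΔH_I = 5087 − 5222 = −135 kJ
Reaction II:
  Bonds broken (reactants):
    C-C: 3 × 334 = 1002
    C-H: 10 × 422 = 4220
    Σ(broken) = 5222 kJ
  Bonds formed (products):
    C-H: 8 × 422 = 3376
    C=C: 2 × 592 = 1184
    H-H: 1 × 451 = 451
    Σ(formed) = 5011 kJ
  ΔH_II = 5222 − 5011 = +211 kJ
ΔH_I − ΔH_II = −346 kJ, so reaction I has the more negative ΔH; |ΔH_I − ΔH_II| = 346 kJ.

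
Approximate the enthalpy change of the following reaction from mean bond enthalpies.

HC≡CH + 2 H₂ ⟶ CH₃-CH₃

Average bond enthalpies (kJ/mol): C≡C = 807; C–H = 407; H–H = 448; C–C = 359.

Bonds broken (reactants):
  C≡C: 1 × 807 = 807
  C–H: 2 × 407 = 814
  H–H: 2 × 448 = 896
  Σ(broken) = 2517 kJ
Bonds formed (products):
  C–C: 1 × 359 = 359
  C–H: 6 × 407 = 2442
  Σ(formed) = 2801 kJ
ΔH = Σ(broken) − Σ(formed) = 2517 − 2801 = −284 kJ

ΔH ≈ −284 kJ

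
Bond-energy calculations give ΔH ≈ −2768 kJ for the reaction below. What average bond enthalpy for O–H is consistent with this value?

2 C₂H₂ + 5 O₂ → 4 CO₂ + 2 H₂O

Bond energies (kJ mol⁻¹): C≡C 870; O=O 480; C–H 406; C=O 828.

Let D be the O–H bond energy.
Σ(broken) = 2×870 + 4×406 + 5×480 = 5764
Σ(formed) = 8×828 + 4×D = 6624 + 4D
ΔH = Σ(broken) − Σ(formed) = (5764) − (6624 + 4D) = −860 − 4D
Setting this equal to −2768 kJ gives 4D = 1908, so D = 477 kJ/mol.

D(O–H) ≈ 477 kJ/mol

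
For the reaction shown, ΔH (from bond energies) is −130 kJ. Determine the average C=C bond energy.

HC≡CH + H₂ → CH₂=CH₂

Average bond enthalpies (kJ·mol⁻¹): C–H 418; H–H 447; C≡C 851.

D(C=C) ≈ 592 kJ/mol

Let D be the C=C bond energy.
Σ(broken) = 1×851 + 2×418 + 1×447 = 2134
Σ(formed) = 4×418 + 1×D = 1672 + D
ΔH = Σ(broken) − Σ(formed) = (2134) − (1672 + D) = +462 − D
Setting this equal to −130 kJ gives D = 592 kJ/mol.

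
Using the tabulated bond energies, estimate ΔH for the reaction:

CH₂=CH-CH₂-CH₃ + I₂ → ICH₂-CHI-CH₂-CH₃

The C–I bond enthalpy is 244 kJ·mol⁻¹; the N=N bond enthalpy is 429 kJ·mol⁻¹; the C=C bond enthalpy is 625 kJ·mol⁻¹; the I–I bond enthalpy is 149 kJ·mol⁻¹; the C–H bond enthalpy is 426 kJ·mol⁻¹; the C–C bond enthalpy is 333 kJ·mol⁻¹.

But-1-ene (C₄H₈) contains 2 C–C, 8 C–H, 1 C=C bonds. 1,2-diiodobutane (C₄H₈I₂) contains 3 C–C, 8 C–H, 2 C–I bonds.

ΔH ≈ −47 kJ

Bonds broken (reactants):
  C–C: 2 × 333 = 666
  C–H: 8 × 426 = 3408
  C=C: 1 × 625 = 625
  I–I: 1 × 149 = 149
  Σ(broken) = 4848 kJ
Bonds formed (products):
  C–C: 3 × 333 = 999
  C–H: 8 × 426 = 3408
  C–I: 2 × 244 = 488
  Σ(formed) = 4895 kJ
ΔH = Σ(broken) − Σ(formed) = 4848 − 4895 = −47 kJ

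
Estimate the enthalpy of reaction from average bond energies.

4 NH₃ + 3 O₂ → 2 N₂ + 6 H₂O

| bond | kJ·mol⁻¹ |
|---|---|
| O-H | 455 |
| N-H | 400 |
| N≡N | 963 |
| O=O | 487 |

Bonds broken (reactants):
  N-H: 12 × 400 = 4800
  O=O: 3 × 487 = 1461
  Σ(broken) = 6261 kJ
Bonds formed (products):
  N≡N: 2 × 963 = 1926
  O-H: 12 × 455 = 5460
  Σ(formed) = 7386 kJ
ΔH = Σ(broken) − Σ(formed) = 6261 − 7386 = −1125 kJ

ΔH ≈ −1125 kJ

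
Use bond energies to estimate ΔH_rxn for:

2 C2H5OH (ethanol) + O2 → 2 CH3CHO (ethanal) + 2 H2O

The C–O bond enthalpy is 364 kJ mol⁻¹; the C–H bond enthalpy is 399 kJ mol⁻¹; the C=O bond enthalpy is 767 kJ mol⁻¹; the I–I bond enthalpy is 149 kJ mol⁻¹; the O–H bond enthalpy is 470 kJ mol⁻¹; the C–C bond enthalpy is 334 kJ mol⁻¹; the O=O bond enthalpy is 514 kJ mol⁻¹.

ΔH ≈ −434 kJ

Bonds broken (reactants):
  C–C: 2 × 334 = 668
  C–H: 10 × 399 = 3990
  C–O: 2 × 364 = 728
  O–H: 2 × 470 = 940
  O=O: 1 × 514 = 514
  Σ(broken) = 6840 kJ
Bonds formed (products):
  C–C: 2 × 334 = 668
  C–H: 8 × 399 = 3192
  C=O: 2 × 767 = 1534
  O–H: 4 × 470 = 1880
  Σ(formed) = 7274 kJ
ΔH = Σ(broken) − Σ(formed) = 6840 − 7274 = −434 kJ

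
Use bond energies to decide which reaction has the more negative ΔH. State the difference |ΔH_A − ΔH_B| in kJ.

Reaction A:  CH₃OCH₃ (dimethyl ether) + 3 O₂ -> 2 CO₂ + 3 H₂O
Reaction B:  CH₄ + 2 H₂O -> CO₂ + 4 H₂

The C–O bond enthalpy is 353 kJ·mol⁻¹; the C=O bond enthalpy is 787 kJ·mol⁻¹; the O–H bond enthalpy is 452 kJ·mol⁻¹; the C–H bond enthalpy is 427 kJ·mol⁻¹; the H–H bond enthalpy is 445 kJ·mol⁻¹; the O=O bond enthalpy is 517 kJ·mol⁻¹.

Reaction A, by 1203 kJ

Reaction A:
  Bonds broken (reactants):
    C–H: 6 × 427 = 2562
    C–O: 2 × 353 = 706
    O=O: 3 × 517 = 1551
    Σ(broken) = 4819 kJ
  Bonds formed (products):
    C=O: 4 × 787 = 3148
    O–H: 6 × 452 = 2712
    Σ(formed) = 5860 kJ
  ΔH_A = 4819 − 5860 = −1041 kJ
Reaction B:
  Bonds broken (reactants):
    C–H: 4 × 427 = 1708
    O–H: 4 × 452 = 1808
    Σ(broken) = 3516 kJ
  Bonds formed (products):
    C=O: 2 × 787 = 1574
    H–H: 4 × 445 = 1780
    Σ(formed) = 3354 kJ
  ΔH_B = 3516 − 3354 = +162 kJ
ΔH_A − ΔH_B = −1203 kJ, so reaction A has the more negative ΔH; |ΔH_A − ΔH_B| = 1203 kJ.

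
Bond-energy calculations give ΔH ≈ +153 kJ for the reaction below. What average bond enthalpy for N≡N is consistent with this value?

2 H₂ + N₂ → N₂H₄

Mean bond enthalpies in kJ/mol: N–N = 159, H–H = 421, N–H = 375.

Let D be the N≡N bond energy.
Σ(broken) = 2×421 + 1×D = 842 + D
Σ(formed) = 4×375 + 1×159 = 1659
ΔH = Σ(broken) − Σ(formed) = (842 + D) − (1659) = −817 + D
Setting this equal to +153 kJ gives D = 970 kJ/mol.

D(N≡N) ≈ 970 kJ/mol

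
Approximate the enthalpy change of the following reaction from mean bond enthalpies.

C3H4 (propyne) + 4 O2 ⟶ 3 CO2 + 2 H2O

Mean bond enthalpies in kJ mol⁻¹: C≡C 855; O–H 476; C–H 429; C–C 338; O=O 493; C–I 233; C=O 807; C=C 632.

Bonds broken (reactants):
  C≡C: 1 × 855 = 855
  C–C: 1 × 338 = 338
  C–H: 4 × 429 = 1716
  O=O: 4 × 493 = 1972
  Σ(broken) = 4881 kJ
Bonds formed (products):
  C=O: 6 × 807 = 4842
  O–H: 4 × 476 = 1904
  Σ(formed) = 6746 kJ
ΔH = Σ(broken) − Σ(formed) = 4881 − 6746 = −1865 kJ

ΔH ≈ −1865 kJ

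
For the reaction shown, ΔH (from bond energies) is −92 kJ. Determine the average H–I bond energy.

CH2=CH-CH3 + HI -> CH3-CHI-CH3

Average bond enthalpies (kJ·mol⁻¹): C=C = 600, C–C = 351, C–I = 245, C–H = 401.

D(H–I) ≈ 305 kJ/mol

Let D be the H–I bond energy.
Σ(broken) = 1×351 + 6×401 + 1×600 + 1×D = 3357 + D
Σ(formed) = 2×351 + 7×401 + 1×245 = 3754
ΔH = Σ(broken) − Σ(formed) = (3357 + D) − (3754) = −397 + D
Setting this equal to −92 kJ gives D = 305 kJ/mol.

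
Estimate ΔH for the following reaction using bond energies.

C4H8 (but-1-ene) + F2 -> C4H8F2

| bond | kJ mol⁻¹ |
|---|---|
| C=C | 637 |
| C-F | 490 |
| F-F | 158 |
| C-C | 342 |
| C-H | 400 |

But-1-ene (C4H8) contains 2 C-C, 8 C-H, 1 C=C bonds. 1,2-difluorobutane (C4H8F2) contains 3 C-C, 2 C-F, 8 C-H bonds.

ΔH ≈ −527 kJ

Bonds broken (reactants):
  C-C: 2 × 342 = 684
  C-H: 8 × 400 = 3200
  C=C: 1 × 637 = 637
  F-F: 1 × 158 = 158
  Σ(broken) = 4679 kJ
Bonds formed (products):
  C-C: 3 × 342 = 1026
  C-F: 2 × 490 = 980
  C-H: 8 × 400 = 3200
  Σ(formed) = 5206 kJ
ΔH = Σ(broken) − Σ(formed) = 4679 − 5206 = −527 kJ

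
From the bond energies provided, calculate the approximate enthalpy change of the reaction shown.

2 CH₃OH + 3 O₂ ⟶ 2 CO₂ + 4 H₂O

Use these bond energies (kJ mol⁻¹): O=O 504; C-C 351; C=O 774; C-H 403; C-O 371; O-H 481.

Bonds broken (reactants):
  C-H: 6 × 403 = 2418
  C-O: 2 × 371 = 742
  O-H: 2 × 481 = 962
  O=O: 3 × 504 = 1512
  Σ(broken) = 5634 kJ
Bonds formed (products):
  C=O: 4 × 774 = 3096
  O-H: 8 × 481 = 3848
  Σ(formed) = 6944 kJ
ΔH = Σ(broken) − Σ(formed) = 5634 − 6944 = −1310 kJ

ΔH ≈ −1310 kJ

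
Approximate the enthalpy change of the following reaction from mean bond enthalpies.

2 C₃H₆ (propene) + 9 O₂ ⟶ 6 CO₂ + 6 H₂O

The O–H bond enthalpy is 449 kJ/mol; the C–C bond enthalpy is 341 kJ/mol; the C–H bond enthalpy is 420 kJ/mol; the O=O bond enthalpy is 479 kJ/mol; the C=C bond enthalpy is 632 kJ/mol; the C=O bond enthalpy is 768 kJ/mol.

ΔH ≈ −3307 kJ

Bonds broken (reactants):
  C–C: 2 × 341 = 682
  C–H: 12 × 420 = 5040
  C=C: 2 × 632 = 1264
  O=O: 9 × 479 = 4311
  Σ(broken) = 11297 kJ
Bonds formed (products):
  C=O: 12 × 768 = 9216
  O–H: 12 × 449 = 5388
  Σ(formed) = 14604 kJ
ΔH = Σ(broken) − Σ(formed) = 11297 − 14604 = −3307 kJ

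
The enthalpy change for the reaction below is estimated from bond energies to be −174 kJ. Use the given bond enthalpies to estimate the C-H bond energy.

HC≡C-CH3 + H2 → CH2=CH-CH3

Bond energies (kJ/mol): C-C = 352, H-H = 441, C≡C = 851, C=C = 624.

D(C-H) ≈ 421 kJ/mol

Let D be the C-H bond energy.
Σ(broken) = 1×851 + 1×352 + 4×D + 1×441 = 1644 + 4D
Σ(formed) = 1×352 + 6×D + 1×624 = 976 + 6D
ΔH = Σ(broken) − Σ(formed) = (1644 + 4D) − (976 + 6D) = +668 − 2D
Setting this equal to −174 kJ gives 2D = 842, so D = 421 kJ/mol.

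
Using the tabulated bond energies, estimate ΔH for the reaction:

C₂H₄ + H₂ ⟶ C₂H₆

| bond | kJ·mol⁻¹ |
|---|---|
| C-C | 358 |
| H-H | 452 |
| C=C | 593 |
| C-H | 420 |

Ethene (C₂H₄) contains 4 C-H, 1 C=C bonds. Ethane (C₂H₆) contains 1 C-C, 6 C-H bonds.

Bonds broken (reactants):
  C-H: 4 × 420 = 1680
  C=C: 1 × 593 = 593
  H-H: 1 × 452 = 452
  Σ(broken) = 2725 kJ
Bonds formed (products):
  C-C: 1 × 358 = 358
  C-H: 6 × 420 = 2520
  Σ(formed) = 2878 kJ
ΔH = Σ(broken) − Σ(formed) = 2725 − 2878 = −153 kJ

ΔH ≈ −153 kJ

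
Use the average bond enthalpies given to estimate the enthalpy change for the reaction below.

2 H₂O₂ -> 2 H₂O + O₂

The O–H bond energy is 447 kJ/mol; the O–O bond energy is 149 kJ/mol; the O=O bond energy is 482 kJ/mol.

Bonds broken (reactants):
  O–H: 4 × 447 = 1788
  O–O: 2 × 149 = 298
  Σ(broken) = 2086 kJ
Bonds formed (products):
  O–H: 4 × 447 = 1788
  O=O: 1 × 482 = 482
  Σ(formed) = 2270 kJ
ΔH = Σ(broken) − Σ(formed) = 2086 − 2270 = −184 kJ

ΔH ≈ −184 kJ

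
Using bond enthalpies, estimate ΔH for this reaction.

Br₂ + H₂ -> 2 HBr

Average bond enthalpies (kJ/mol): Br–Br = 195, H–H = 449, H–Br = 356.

ΔH ≈ −68 kJ

Bonds broken (reactants):
  Br–Br: 1 × 195 = 195
  H–H: 1 × 449 = 449
  Σ(broken) = 644 kJ
Bonds formed (products):
  H–Br: 2 × 356 = 712
  Σ(formed) = 712 kJ
ΔH = Σ(broken) − Σ(formed) = 644 − 712 = −68 kJ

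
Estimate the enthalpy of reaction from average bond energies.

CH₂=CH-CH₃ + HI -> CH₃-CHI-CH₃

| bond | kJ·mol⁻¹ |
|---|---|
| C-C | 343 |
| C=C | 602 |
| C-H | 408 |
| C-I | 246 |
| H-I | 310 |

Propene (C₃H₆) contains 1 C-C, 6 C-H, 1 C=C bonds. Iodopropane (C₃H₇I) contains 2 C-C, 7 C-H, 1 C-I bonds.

Bonds broken (reactants):
  C-C: 1 × 343 = 343
  C-H: 6 × 408 = 2448
  C=C: 1 × 602 = 602
  H-I: 1 × 310 = 310
  Σ(broken) = 3703 kJ
Bonds formed (products):
  C-C: 2 × 343 = 686
  C-H: 7 × 408 = 2856
  C-I: 1 × 246 = 246
  Σ(formed) = 3788 kJ
ΔH = Σ(broken) − Σ(formed) = 3703 − 3788 = −85 kJ

ΔH ≈ −85 kJ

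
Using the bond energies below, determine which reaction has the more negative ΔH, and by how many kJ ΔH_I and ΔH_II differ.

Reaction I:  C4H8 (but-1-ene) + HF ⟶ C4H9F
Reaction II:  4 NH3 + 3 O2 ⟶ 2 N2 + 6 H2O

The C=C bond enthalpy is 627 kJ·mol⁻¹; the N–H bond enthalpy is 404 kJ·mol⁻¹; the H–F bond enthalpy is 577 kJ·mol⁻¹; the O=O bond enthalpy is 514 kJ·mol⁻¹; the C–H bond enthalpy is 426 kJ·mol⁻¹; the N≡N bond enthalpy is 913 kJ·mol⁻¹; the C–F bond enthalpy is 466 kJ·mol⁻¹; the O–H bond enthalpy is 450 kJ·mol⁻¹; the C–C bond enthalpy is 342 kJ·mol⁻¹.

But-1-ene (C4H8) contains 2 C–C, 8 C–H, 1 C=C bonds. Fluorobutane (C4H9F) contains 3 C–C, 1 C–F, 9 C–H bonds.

Reaction I:
  Bonds broken (reactants):
    C–C: 2 × 342 = 684
    C–H: 8 × 426 = 3408
    C=C: 1 × 627 = 627
    H–F: 1 × 577 = 577
    Σ(broken) = 5296 kJ
  Bonds formed (products):
    C–C: 3 × 342 = 1026
    C–F: 1 × 466 = 466
    C–H: 9 × 426 = 3834
    Σ(formed) = 5326 kJ
  ΔH_I = 5296 − 5326 = −30 kJ
Reaction II:
  Bonds broken (reactants):
    N–H: 12 × 404 = 4848
    O=O: 3 × 514 = 1542
    Σ(broken) = 6390 kJ
  Bonds formed (products):
    N≡N: 2 × 913 = 1826
    O–H: 12 × 450 = 5400
    Σ(formed) = 7226 kJ
  ΔH_II = 6390 − 7226 = −836 kJ
ΔH_I − ΔH_II = +806 kJ, so reaction II has the more negative ΔH; |ΔH_I − ΔH_II| = 806 kJ.

Reaction II, by 806 kJ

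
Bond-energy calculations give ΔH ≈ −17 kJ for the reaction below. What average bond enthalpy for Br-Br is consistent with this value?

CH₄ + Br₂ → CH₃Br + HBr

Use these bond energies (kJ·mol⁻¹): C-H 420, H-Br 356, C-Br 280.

Let D be the Br-Br bond energy.
Σ(broken) = 1×D + 4×420 = 1680 + D
Σ(formed) = 1×280 + 3×420 + 1×356 = 1896
ΔH = Σ(broken) − Σ(formed) = (1680 + D) − (1896) = −216 + D
Setting this equal to −17 kJ gives D = 199 kJ/mol.

D(Br-Br) ≈ 199 kJ/mol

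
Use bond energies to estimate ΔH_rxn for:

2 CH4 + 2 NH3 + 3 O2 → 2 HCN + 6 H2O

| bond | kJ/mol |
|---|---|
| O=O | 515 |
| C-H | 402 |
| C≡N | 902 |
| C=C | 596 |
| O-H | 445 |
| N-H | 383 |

Bonds broken (reactants):
  C-H: 8 × 402 = 3216
  N-H: 6 × 383 = 2298
  O=O: 3 × 515 = 1545
  Σ(broken) = 7059 kJ
Bonds formed (products):
  C≡N: 2 × 902 = 1804
  C-H: 2 × 402 = 804
  O-H: 12 × 445 = 5340
  Σ(formed) = 7948 kJ
ΔH = Σ(broken) − Σ(formed) = 7059 − 7948 = −889 kJ

ΔH ≈ −889 kJ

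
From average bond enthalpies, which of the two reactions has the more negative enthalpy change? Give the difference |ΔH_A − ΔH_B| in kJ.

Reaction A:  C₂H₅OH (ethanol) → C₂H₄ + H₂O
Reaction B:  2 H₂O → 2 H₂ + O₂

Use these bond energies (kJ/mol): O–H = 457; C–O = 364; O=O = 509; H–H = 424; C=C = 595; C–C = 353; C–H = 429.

Reaction A:
  Bonds broken (reactants):
    C–C: 1 × 353 = 353
    C–H: 5 × 429 = 2145
    C–O: 1 × 364 = 364
    O–H: 1 × 457 = 457
    Σ(broken) = 3319 kJ
  Bonds formed (products):
    C–H: 4 × 429 = 1716
    C=C: 1 × 595 = 595
    O–H: 2 × 457 = 914
    Σ(formed) = 3225 kJ
  ΔH_A = 3319 − 3225 = +94 kJ
Reaction B:
  Bonds broken (reactants):
    O–H: 4 × 457 = 1828
    Σ(broken) = 1828 kJ
  Bonds formed (products):
    H–H: 2 × 424 = 848
    O=O: 1 × 509 = 509
    Σ(formed) = 1357 kJ
  ΔH_B = 1828 − 1357 = +471 kJ
ΔH_A − ΔH_B = −377 kJ, so reaction A has the more negative ΔH; |ΔH_A − ΔH_B| = 377 kJ.

Reaction A, by 377 kJ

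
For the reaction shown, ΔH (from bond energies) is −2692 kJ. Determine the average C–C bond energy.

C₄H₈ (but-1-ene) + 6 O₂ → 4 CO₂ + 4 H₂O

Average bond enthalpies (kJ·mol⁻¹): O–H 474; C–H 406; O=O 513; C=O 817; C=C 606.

Let D be the C–C bond energy.
Σ(broken) = 2×D + 8×406 + 1×606 + 6×513 = 6932 + 2D
Σ(formed) = 8×817 + 8×474 = 10328
ΔH = Σ(broken) − Σ(formed) = (6932 + 2D) − (10328) = −3396 + 2D
Setting this equal to −2692 kJ gives 2D = 704, so D = 352 kJ/mol.

D(C–C) ≈ 352 kJ/mol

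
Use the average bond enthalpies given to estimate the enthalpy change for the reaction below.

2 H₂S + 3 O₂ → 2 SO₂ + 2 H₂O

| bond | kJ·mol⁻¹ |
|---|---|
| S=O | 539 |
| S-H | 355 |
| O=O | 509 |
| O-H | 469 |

Bonds broken (reactants):
  O=O: 3 × 509 = 1527
  S-H: 4 × 355 = 1420
  Σ(broken) = 2947 kJ
Bonds formed (products):
  O-H: 4 × 469 = 1876
  S=O: 4 × 539 = 2156
  Σ(formed) = 4032 kJ
ΔH = Σ(broken) − Σ(formed) = 2947 − 4032 = −1085 kJ

ΔH ≈ −1085 kJ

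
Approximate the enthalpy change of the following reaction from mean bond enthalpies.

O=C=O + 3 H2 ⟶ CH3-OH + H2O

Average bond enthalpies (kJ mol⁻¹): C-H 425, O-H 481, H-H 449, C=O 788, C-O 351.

Bonds broken (reactants):
  C=O: 2 × 788 = 1576
  H-H: 3 × 449 = 1347
  Σ(broken) = 2923 kJ
Bonds formed (products):
  C-H: 3 × 425 = 1275
  C-O: 1 × 351 = 351
  O-H: 3 × 481 = 1443
  Σ(formed) = 3069 kJ
ΔH = Σ(broken) − Σ(formed) = 2923 − 3069 = −146 kJ

ΔH ≈ −146 kJ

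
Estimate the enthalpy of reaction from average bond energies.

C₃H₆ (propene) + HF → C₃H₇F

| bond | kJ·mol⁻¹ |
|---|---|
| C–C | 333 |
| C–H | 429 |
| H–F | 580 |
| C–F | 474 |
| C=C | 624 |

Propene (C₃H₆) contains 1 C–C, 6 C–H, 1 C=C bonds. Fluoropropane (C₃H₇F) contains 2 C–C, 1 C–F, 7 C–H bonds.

ΔH ≈ −32 kJ

Bonds broken (reactants):
  C–C: 1 × 333 = 333
  C–H: 6 × 429 = 2574
  C=C: 1 × 624 = 624
  H–F: 1 × 580 = 580
  Σ(broken) = 4111 kJ
Bonds formed (products):
  C–C: 2 × 333 = 666
  C–F: 1 × 474 = 474
  C–H: 7 × 429 = 3003
  Σ(formed) = 4143 kJ
ΔH = Σ(broken) − Σ(formed) = 4111 − 4143 = −32 kJ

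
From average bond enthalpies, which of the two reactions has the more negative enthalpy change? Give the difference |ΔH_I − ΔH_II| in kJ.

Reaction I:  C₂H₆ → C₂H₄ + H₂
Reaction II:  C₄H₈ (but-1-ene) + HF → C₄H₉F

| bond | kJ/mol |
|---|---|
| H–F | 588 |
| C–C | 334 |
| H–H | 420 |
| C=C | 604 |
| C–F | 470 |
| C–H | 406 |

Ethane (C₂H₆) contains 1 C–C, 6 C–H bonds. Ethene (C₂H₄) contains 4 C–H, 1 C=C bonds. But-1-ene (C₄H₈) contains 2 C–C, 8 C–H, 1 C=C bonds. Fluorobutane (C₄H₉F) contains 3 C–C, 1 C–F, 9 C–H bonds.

Reaction II, by 140 kJ

Reaction I:
  Bonds broken (reactants):
    C–C: 1 × 334 = 334
    C–H: 6 × 406 = 2436
    Σ(broken) = 2770 kJ
  Bonds formed (products):
    C–H: 4 × 406 = 1624
    C=C: 1 × 604 = 604
    H–H: 1 × 420 = 420
    Σ(formed) = 2648 kJ
  ΔH_I = 2770 − 2648 = +122 kJ
Reaction II:
  Bonds broken (reactants):
    C–C: 2 × 334 = 668
    C–H: 8 × 406 = 3248
    C=C: 1 × 604 = 604
    H–F: 1 × 588 = 588
    Σ(broken) = 5108 kJ
  Bonds formed (products):
    C–C: 3 × 334 = 1002
    C–F: 1 × 470 = 470
    C–H: 9 × 406 = 3654
    Σ(formed) = 5126 kJ
  ΔH_II = 5108 − 5126 = −18 kJ
ΔH_I − ΔH_II = +140 kJ, so reaction II has the more negative ΔH; |ΔH_I − ΔH_II| = 140 kJ.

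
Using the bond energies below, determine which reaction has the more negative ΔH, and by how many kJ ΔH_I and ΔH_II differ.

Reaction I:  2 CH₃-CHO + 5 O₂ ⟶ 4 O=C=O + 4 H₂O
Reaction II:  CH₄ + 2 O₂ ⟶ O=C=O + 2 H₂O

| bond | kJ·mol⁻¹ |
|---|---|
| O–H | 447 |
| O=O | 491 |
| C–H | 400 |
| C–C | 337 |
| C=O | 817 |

Reaction I, by 1309 kJ

Reaction I:
  Bonds broken (reactants):
    C–C: 2 × 337 = 674
    C–H: 8 × 400 = 3200
    C=O: 2 × 817 = 1634
    O=O: 5 × 491 = 2455
    Σ(broken) = 7963 kJ
  Bonds formed (products):
    C=O: 8 × 817 = 6536
    O–H: 8 × 447 = 3576
    Σ(formed) = 10112 kJ
  ΔH_I = 7963 − 10112 = −2149 kJ
Reaction II:
  Bonds broken (reactants):
    C–H: 4 × 400 = 1600
    O=O: 2 × 491 = 982
    Σ(broken) = 2582 kJ
  Bonds formed (products):
    C=O: 2 × 817 = 1634
    O–H: 4 × 447 = 1788
    Σ(formed) = 3422 kJ
  ΔH_II = 2582 − 3422 = −840 kJ
ΔH_I − ΔH_II = −1309 kJ, so reaction I has the more negative ΔH; |ΔH_I − ΔH_II| = 1309 kJ.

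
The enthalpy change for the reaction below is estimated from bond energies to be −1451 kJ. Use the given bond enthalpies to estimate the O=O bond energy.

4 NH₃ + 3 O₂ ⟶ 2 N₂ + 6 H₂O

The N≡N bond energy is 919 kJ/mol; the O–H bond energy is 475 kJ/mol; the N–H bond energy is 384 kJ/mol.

D(O=O) ≈ 493 kJ/mol

Let D be the O=O bond energy.
Σ(broken) = 12×384 + 3×D = 4608 + 3D
Σ(formed) = 2×919 + 12×475 = 7538
ΔH = Σ(broken) − Σ(formed) = (4608 + 3D) − (7538) = −2930 + 3D
Setting this equal to −1451 kJ gives 3D = 1479, so D = 493 kJ/mol.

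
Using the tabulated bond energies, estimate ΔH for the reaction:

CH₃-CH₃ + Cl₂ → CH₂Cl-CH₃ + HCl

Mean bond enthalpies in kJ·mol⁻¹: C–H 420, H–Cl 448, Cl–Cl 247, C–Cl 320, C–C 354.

Bonds broken (reactants):
  C–C: 1 × 354 = 354
  C–H: 6 × 420 = 2520
  Cl–Cl: 1 × 247 = 247
  Σ(broken) = 3121 kJ
Bonds formed (products):
  C–C: 1 × 354 = 354
  C–Cl: 1 × 320 = 320
  C–H: 5 × 420 = 2100
  H–Cl: 1 × 448 = 448
  Σ(formed) = 3222 kJ
ΔH = Σ(broken) − Σ(formed) = 3121 − 3222 = −101 kJ

ΔH ≈ −101 kJ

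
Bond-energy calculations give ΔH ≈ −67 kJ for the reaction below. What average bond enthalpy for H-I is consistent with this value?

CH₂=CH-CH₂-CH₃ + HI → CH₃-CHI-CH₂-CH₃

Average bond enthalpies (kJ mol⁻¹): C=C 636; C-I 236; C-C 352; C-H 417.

Let D be the H-I bond energy.
Σ(broken) = 2×352 + 8×417 + 1×636 + 1×D = 4676 + D
Σ(formed) = 3×352 + 9×417 + 1×236 = 5045
ΔH = Σ(broken) − Σ(formed) = (4676 + D) − (5045) = −369 + D
Setting this equal to −67 kJ gives D = 302 kJ/mol.

D(H-I) ≈ 302 kJ/mol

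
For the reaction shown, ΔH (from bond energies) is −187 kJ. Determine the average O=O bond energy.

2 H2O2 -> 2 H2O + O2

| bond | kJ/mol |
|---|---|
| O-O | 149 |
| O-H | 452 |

Let D be the O=O bond energy.
Σ(broken) = 4×452 + 2×149 = 2106
Σ(formed) = 4×452 + 1×D = 1808 + D
ΔH = Σ(broken) − Σ(formed) = (2106) − (1808 + D) = +298 − D
Setting this equal to −187 kJ gives D = 485 kJ/mol.

D(O=O) ≈ 485 kJ/mol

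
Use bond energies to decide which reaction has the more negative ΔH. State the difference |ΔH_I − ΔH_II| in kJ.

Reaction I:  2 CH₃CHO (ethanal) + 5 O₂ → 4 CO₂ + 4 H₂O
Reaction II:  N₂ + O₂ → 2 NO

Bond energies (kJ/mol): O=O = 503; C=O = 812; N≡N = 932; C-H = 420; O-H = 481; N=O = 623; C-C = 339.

Reaction I, by 2356 kJ

Reaction I:
  Bonds broken (reactants):
    C-C: 2 × 339 = 678
    C-H: 8 × 420 = 3360
    C=O: 2 × 812 = 1624
    O=O: 5 × 503 = 2515
    Σ(broken) = 8177 kJ
  Bonds formed (products):
    C=O: 8 × 812 = 6496
    O-H: 8 × 481 = 3848
    Σ(formed) = 10344 kJ
  ΔH_I = 8177 − 10344 = −2167 kJ
Reaction II:
  Bonds broken (reactants):
    N≡N: 1 × 932 = 932
    O=O: 1 × 503 = 503
    Σ(broken) = 1435 kJ
  Bonds formed (products):
    N=O: 2 × 623 = 1246
    Σ(formed) = 1246 kJ
  ΔH_II = 1435 − 1246 = +189 kJ
ΔH_I − ΔH_II = −2356 kJ, so reaction I has the more negative ΔH; |ΔH_I − ΔH_II| = 2356 kJ.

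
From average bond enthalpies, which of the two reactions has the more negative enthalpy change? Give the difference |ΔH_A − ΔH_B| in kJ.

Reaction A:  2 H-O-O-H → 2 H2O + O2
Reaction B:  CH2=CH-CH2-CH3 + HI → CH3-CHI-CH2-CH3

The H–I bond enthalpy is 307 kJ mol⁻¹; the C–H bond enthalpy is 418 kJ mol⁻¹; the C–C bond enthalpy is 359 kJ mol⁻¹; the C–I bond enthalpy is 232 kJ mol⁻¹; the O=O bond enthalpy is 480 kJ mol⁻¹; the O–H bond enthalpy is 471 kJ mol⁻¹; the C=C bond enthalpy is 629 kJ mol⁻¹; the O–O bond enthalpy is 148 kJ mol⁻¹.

Reaction A:
  Bonds broken (reactants):
    O–H: 4 × 471 = 1884
    O–O: 2 × 148 = 296
    Σ(broken) = 2180 kJ
  Bonds formed (products):
    O–H: 4 × 471 = 1884
    O=O: 1 × 480 = 480
    Σ(formed) = 2364 kJ
  ΔH_A = 2180 − 2364 = −184 kJ
Reaction B:
  Bonds broken (reactants):
    C–C: 2 × 359 = 718
    C–H: 8 × 418 = 3344
    C=C: 1 × 629 = 629
    H–I: 1 × 307 = 307
    Σ(broken) = 4998 kJ
  Bonds formed (products):
    C–C: 3 × 359 = 1077
    C–H: 9 × 418 = 3762
    C–I: 1 × 232 = 232
    Σ(formed) = 5071 kJ
  ΔH_B = 4998 − 5071 = −73 kJ
ΔH_A − ΔH_B = −111 kJ, so reaction A has the more negative ΔH; |ΔH_A − ΔH_B| = 111 kJ.

Reaction A, by 111 kJ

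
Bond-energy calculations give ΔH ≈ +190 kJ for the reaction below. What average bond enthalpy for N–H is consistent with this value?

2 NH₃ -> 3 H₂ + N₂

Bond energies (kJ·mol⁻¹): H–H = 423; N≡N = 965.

D(N–H) ≈ 404 kJ/mol

Let D be the N–H bond energy.
Σ(broken) = 6×D = 6D
Σ(formed) = 3×423 + 1×965 = 2234
ΔH = Σ(broken) − Σ(formed) = (6D) − (2234) = −2234 + 6D
Setting this equal to +190 kJ gives 6D = 2424, so D = 404 kJ/mol.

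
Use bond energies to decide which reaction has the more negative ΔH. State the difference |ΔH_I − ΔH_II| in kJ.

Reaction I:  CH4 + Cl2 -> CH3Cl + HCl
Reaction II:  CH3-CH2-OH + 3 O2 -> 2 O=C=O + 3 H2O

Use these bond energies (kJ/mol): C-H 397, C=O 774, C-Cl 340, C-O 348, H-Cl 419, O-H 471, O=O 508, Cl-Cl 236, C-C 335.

Reaction I:
  Bonds broken (reactants):
    C-H: 4 × 397 = 1588
    Cl-Cl: 1 × 236 = 236
    Σ(broken) = 1824 kJ
  Bonds formed (products):
    C-Cl: 1 × 340 = 340
    C-H: 3 × 397 = 1191
    H-Cl: 1 × 419 = 419
    Σ(formed) = 1950 kJ
  ΔH_I = 1824 − 1950 = −126 kJ
Reaction II:
  Bonds broken (reactants):
    C-C: 1 × 335 = 335
    C-H: 5 × 397 = 1985
    C-O: 1 × 348 = 348
    O-H: 1 × 471 = 471
    O=O: 3 × 508 = 1524
    Σ(broken) = 4663 kJ
  Bonds formed (products):
    C=O: 4 × 774 = 3096
    O-H: 6 × 471 = 2826
    Σ(formed) = 5922 kJ
  ΔH_II = 4663 − 5922 = −1259 kJ
ΔH_I − ΔH_II = +1133 kJ, so reaction II has the more negative ΔH; |ΔH_I − ΔH_II| = 1133 kJ.

Reaction II, by 1133 kJ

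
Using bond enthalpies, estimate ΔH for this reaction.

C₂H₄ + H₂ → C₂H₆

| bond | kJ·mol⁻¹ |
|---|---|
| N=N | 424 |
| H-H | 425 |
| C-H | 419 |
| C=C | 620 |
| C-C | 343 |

Bonds broken (reactants):
  C-H: 4 × 419 = 1676
  C=C: 1 × 620 = 620
  H-H: 1 × 425 = 425
  Σ(broken) = 2721 kJ
Bonds formed (products):
  C-C: 1 × 343 = 343
  C-H: 6 × 419 = 2514
  Σ(formed) = 2857 kJ
ΔH = Σ(broken) − Σ(formed) = 2721 − 2857 = −136 kJ

ΔH ≈ −136 kJ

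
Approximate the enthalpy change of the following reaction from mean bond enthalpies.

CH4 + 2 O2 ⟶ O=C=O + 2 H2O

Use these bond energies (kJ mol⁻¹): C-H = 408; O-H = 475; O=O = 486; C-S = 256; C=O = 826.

Bonds broken (reactants):
  C-H: 4 × 408 = 1632
  O=O: 2 × 486 = 972
  Σ(broken) = 2604 kJ
Bonds formed (products):
  C=O: 2 × 826 = 1652
  O-H: 4 × 475 = 1900
  Σ(formed) = 3552 kJ
ΔH = Σ(broken) − Σ(formed) = 2604 − 3552 = −948 kJ

ΔH ≈ −948 kJ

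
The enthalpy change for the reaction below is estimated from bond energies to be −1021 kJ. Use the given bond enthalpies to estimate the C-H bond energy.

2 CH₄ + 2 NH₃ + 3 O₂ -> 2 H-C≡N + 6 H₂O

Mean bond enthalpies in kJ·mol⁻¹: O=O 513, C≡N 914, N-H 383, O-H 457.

D(C-H) ≈ 409 kJ/mol

Let D be the C-H bond energy.
Σ(broken) = 8×D + 6×383 + 3×513 = 3837 + 8D
Σ(formed) = 2×914 + 2×D + 12×457 = 7312 + 2D
ΔH = Σ(broken) − Σ(formed) = (3837 + 8D) − (7312 + 2D) = −3475 + 6D
Setting this equal to −1021 kJ gives 6D = 2454, so D = 409 kJ/mol.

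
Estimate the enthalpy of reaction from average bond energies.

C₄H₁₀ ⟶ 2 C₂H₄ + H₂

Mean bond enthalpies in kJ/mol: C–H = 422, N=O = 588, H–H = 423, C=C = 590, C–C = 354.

ΔH ≈ +303 kJ

Bonds broken (reactants):
  C–C: 3 × 354 = 1062
  C–H: 10 × 422 = 4220
  Σ(broken) = 5282 kJ
Bonds formed (products):
  C–H: 8 × 422 = 3376
  C=C: 2 × 590 = 1180
  H–H: 1 × 423 = 423
  Σ(formed) = 4979 kJ
ΔH = Σ(broken) − Σ(formed) = 5282 − 4979 = +303 kJ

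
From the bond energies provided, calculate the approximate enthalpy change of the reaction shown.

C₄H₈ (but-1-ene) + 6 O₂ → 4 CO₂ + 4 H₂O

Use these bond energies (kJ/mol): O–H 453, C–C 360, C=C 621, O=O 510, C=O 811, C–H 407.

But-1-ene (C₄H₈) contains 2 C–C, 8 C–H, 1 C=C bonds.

Bonds broken (reactants):
  C–C: 2 × 360 = 720
  C–H: 8 × 407 = 3256
  C=C: 1 × 621 = 621
  O=O: 6 × 510 = 3060
  Σ(broken) = 7657 kJ
Bonds formed (products):
  C=O: 8 × 811 = 6488
  O–H: 8 × 453 = 3624
  Σ(formed) = 10112 kJ
ΔH = Σ(broken) − Σ(formed) = 7657 − 10112 = −2455 kJ

ΔH ≈ −2455 kJ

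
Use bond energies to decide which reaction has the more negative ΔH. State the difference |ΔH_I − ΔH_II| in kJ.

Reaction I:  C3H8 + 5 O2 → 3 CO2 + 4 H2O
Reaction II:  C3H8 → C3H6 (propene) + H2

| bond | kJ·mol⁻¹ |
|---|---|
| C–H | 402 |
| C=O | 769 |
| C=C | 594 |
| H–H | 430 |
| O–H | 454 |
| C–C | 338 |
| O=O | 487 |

Reaction I:
  Bonds broken (reactants):
    C–C: 2 × 338 = 676
    C–H: 8 × 402 = 3216
    O=O: 5 × 487 = 2435
    Σ(broken) = 6327 kJ
  Bonds formed (products):
    C=O: 6 × 769 = 4614
    O–H: 8 × 454 = 3632
    Σ(formed) = 8246 kJ
  ΔH_I = 6327 − 8246 = −1919 kJ
Reaction II:
  Bonds broken (reactants):
    C–C: 2 × 338 = 676
    C–H: 8 × 402 = 3216
    Σ(broken) = 3892 kJ
  Bonds formed (products):
    C–C: 1 × 338 = 338
    C–H: 6 × 402 = 2412
    C=C: 1 × 594 = 594
    H–H: 1 × 430 = 430
    Σ(formed) = 3774 kJ
  ΔH_II = 3892 − 3774 = +118 kJ
ΔH_I − ΔH_II = −2037 kJ, so reaction I has the more negative ΔH; |ΔH_I − ΔH_II| = 2037 kJ.

Reaction I, by 2037 kJ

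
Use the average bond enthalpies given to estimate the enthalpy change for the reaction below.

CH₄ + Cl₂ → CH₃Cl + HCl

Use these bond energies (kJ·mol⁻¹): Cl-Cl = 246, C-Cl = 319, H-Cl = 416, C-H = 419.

ΔH ≈ −70 kJ

Bonds broken (reactants):
  C-H: 4 × 419 = 1676
  Cl-Cl: 1 × 246 = 246
  Σ(broken) = 1922 kJ
Bonds formed (products):
  C-Cl: 1 × 319 = 319
  C-H: 3 × 419 = 1257
  H-Cl: 1 × 416 = 416
  Σ(formed) = 1992 kJ
ΔH = Σ(broken) − Σ(formed) = 1922 − 1992 = −70 kJ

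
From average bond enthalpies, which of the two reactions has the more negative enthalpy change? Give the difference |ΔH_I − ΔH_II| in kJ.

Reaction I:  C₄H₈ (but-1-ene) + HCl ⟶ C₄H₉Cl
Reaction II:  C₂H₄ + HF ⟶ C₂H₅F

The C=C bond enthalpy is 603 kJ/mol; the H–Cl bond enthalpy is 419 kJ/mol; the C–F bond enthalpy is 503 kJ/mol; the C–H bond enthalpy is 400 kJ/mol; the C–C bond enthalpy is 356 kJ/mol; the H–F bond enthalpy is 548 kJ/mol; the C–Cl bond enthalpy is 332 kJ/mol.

Reaction I:
  Bonds broken (reactants):
    C–C: 2 × 356 = 712
    C–H: 8 × 400 = 3200
    C=C: 1 × 603 = 603
    H–Cl: 1 × 419 = 419
    Σ(broken) = 4934 kJ
  Bonds formed (products):
    C–C: 3 × 356 = 1068
    C–Cl: 1 × 332 = 332
    C–H: 9 × 400 = 3600
    Σ(formed) = 5000 kJ
  ΔH_I = 4934 − 5000 = −66 kJ
Reaction II:
  Bonds broken (reactants):
    C–H: 4 × 400 = 1600
    C=C: 1 × 603 = 603
    H–F: 1 × 548 = 548
    Σ(broken) = 2751 kJ
  Bonds formed (products):
    C–C: 1 × 356 = 356
    C–F: 1 × 503 = 503
    C–H: 5 × 400 = 2000
    Σ(formed) = 2859 kJ
  ΔH_II = 2751 − 2859 = −108 kJ
ΔH_I − ΔH_II = +42 kJ, so reaction II has the more negative ΔH; |ΔH_I − ΔH_II| = 42 kJ.

Reaction II, by 42 kJ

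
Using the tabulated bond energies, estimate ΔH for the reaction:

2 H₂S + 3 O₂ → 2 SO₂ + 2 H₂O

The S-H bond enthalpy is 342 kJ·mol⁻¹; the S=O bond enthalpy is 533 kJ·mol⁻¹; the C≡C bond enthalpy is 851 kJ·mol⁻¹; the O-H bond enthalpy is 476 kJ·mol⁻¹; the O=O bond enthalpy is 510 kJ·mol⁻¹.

Bonds broken (reactants):
  O=O: 3 × 510 = 1530
  S-H: 4 × 342 = 1368
  Σ(broken) = 2898 kJ
Bonds formed (products):
  O-H: 4 × 476 = 1904
  S=O: 4 × 533 = 2132
  Σ(formed) = 4036 kJ
ΔH = Σ(broken) − Σ(formed) = 2898 − 4036 = −1138 kJ

ΔH ≈ −1138 kJ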